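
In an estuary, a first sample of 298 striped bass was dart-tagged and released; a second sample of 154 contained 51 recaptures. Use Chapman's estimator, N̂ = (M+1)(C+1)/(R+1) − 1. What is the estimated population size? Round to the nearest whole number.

N ≈ 890

N̂ = (298+1)(154+1)/(51+1) − 1 = 299·155/52 − 1
= 46345/52 − 1 ≈ 891.2 − 1 ≈ 890.2 → 890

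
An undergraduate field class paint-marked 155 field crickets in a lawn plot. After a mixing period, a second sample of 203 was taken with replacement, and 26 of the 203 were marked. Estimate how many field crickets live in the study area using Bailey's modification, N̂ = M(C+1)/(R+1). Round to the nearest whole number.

N̂ = 155·(203+1)/(26+1) = 155·204/27 = 31620/27 ≈ 1171.1 → 1171

N ≈ 1171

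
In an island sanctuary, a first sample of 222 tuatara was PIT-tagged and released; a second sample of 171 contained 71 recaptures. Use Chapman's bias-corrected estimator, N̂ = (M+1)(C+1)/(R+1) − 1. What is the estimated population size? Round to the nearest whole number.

N̂ = (222+1)(171+1)/(71+1) − 1 = 223·172/72 − 1
= 38356/72 − 1 ≈ 532.7 − 1 ≈ 531.7 → 532

N ≈ 532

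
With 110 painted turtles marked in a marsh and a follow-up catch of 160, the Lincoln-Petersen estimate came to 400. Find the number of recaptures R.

R = 44

From N = M·C/R: R = M·C / N = 110·160 / 400 = 17600 / 400 = 44.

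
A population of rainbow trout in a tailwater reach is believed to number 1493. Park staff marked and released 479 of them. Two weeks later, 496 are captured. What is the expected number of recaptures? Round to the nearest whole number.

expected recaptures ≈ 159

Expected recaptures E[R] = M·C / N.
E[R] = 479 × 496 / 1493 = 237584 / 1493 ≈ 159.1 → 159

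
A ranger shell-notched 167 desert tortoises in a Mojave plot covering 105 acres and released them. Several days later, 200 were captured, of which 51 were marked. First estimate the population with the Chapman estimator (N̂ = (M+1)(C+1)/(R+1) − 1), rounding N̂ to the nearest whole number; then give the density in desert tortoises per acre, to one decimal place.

N̂ = 168·201/52 − 1 = 33768/52 − 1 ≈ 648.4 → 648
Density = N̂ / area = 648 / 105 ≈ 6.17 → 6.2 per acre

density ≈ 6.2 desert tortoises per acre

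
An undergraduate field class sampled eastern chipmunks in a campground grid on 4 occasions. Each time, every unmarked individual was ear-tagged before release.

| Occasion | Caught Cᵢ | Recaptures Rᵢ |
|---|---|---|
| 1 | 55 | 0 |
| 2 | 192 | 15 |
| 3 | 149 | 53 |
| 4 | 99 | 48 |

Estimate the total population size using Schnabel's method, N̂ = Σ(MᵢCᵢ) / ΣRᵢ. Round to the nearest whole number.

Marked at large before each occasion: Mᵢ = Σⱼ<ᵢ (Cⱼ − Rⱼ) → M1=0, M2=55, M3=232, M4=328
Σ MᵢCᵢ = 0·55 + 55·192 + 232·149 + 328·99 = 0 + 10560 + 34568 + 32472 = 77600
Σ Rᵢ = 0 + 15 + 53 + 48 = 116
N̂ = 77600 / 116 ≈ 669.0 → 669

N ≈ 669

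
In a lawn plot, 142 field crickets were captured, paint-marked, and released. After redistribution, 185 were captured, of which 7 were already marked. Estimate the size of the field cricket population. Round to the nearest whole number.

N = (142 × 185) / 7 = 26270 / 7 ≈ 3752.9 → 3753

N ≈ 3753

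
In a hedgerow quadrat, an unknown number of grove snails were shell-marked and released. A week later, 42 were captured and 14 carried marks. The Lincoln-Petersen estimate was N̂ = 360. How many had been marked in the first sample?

From N = M·C/R: M = N·R / C = 360·14 / 42 = 5040 / 42 = 120.

M = 120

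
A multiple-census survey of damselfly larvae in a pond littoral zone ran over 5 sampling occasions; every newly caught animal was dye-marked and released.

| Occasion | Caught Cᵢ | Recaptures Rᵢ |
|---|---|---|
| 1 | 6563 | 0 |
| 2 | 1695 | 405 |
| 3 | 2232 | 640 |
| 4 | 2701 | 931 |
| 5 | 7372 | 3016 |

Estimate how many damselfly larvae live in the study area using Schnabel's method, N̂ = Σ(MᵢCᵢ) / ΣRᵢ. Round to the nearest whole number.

N ≈ 27,412

Marked at large before each occasion: Mᵢ = Σⱼ<ᵢ (Cⱼ − Rⱼ) → M1=0, M2=6563, M3=7853, M4=9445, M5=11215
Σ MᵢCᵢ = 0·6563 + 6563·1695 + 7853·2232 + 9445·2701 + 11215·7372 = 0 + 11124285 + 17527896 + 25510945 + 82676980 = 136840106
Σ Rᵢ = 0 + 405 + 640 + 931 + 3016 = 4992
N̂ = 136840106 / 4992 ≈ 27411.9 → 27412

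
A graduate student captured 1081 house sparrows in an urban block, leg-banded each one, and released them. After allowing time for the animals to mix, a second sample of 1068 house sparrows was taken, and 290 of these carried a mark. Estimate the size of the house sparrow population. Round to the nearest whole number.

N = (1081 × 1068) / 290 = 1154508 / 290 ≈ 3981.1 → 3981

N ≈ 3981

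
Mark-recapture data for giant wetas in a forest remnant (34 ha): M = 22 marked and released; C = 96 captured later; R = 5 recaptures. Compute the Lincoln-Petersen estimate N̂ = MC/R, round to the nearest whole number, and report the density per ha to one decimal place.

N̂ = 22·96/5 = 2112/5 ≈ 422.4 → 422
Density = N̂ / area = 422 / 34 ≈ 12.41 → 12.4 per ha

density ≈ 12.4 giant wetas per ha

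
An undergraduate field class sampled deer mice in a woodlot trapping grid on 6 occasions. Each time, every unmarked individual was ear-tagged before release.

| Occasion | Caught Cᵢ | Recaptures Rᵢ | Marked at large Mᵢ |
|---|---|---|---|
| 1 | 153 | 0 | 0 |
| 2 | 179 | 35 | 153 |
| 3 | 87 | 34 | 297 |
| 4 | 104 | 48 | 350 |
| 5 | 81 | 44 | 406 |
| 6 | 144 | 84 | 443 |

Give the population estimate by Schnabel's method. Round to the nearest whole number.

Σ MᵢCᵢ = 0·153 + 153·179 + 297·87 + 350·104 + 406·81 + 443·144 = 0 + 27387 + 25839 + 36400 + 32886 + 63792 = 186304
Σ Rᵢ = 0 + 35 + 34 + 48 + 44 + 84 = 245
N̂ = 186304 / 245 ≈ 760.4 → 760

N ≈ 760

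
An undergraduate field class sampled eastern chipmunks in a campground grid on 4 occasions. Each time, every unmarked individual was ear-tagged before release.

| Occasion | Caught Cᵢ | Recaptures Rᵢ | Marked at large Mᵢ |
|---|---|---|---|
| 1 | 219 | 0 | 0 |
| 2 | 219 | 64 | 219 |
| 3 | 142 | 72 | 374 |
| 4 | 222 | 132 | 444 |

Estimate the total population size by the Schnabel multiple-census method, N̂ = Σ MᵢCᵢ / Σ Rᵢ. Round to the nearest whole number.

Σ MᵢCᵢ = 0·219 + 219·219 + 374·142 + 444·222 = 0 + 47961 + 53108 + 98568 = 199637
Σ Rᵢ = 0 + 64 + 72 + 132 = 268
N̂ = 199637 / 268 ≈ 744.9 → 745

N ≈ 745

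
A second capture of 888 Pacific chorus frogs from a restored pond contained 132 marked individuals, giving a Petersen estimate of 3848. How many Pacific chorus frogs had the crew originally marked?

M = 572

From N = M·C/R: M = N·R / C = 3848·132 / 888 = 507936 / 888 = 572.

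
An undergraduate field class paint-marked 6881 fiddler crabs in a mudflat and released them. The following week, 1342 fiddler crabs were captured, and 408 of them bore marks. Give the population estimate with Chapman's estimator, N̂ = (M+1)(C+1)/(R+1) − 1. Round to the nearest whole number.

N̂ = (6881+1)(1342+1)/(408+1) − 1 = 6882·1343/409 − 1
= 9242526/409 − 1 ≈ 22597.9 − 1 ≈ 22596.9 → 22597

N ≈ 22,597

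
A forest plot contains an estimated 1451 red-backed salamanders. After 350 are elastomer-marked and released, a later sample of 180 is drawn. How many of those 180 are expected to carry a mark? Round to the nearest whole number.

Expected recaptures E[R] = M·C / N.
E[R] = 350 × 180 / 1451 = 63000 / 1451 ≈ 43.4 → 43

expected recaptures ≈ 43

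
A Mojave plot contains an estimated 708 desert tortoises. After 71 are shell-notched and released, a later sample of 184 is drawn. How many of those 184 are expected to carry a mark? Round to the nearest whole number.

expected recaptures ≈ 18

Expected recaptures E[R] = M·C / N.
E[R] = 71 × 184 / 708 = 13064 / 708 ≈ 18.45 → 18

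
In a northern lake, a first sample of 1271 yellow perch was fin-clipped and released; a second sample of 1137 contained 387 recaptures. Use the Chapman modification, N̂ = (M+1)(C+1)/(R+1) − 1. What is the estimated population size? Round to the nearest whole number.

N̂ = (1271+1)(1137+1)/(387+1) − 1 = 1272·1138/388 − 1
= 1447536/388 − 1 ≈ 3730.8 − 1 ≈ 3729.8 → 3730

N ≈ 3730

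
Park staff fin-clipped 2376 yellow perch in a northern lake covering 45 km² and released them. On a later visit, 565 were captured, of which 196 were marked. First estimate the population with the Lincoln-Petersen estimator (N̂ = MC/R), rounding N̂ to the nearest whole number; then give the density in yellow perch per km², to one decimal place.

N̂ = 2376·565/196 = 1342440/196 ≈ 6849.2 → 6849
Density = N̂ / area = 6849 / 45 ≈ 152.20 → 152.2 per km²

density ≈ 152.2 yellow perch per km²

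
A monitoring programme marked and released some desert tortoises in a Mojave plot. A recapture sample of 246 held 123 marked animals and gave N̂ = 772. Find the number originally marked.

From N = M·C/R: M = N·R / C = 772·123 / 246 = 94956 / 246 = 386.

M = 386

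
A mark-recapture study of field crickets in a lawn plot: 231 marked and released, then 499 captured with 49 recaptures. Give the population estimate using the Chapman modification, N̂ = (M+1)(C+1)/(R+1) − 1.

N̂ = (231+1)(499+1)/(49+1) − 1 = 232·500/50 − 1
= 116000/50 − 1 = 2320 − 1 = 2319

N = 2319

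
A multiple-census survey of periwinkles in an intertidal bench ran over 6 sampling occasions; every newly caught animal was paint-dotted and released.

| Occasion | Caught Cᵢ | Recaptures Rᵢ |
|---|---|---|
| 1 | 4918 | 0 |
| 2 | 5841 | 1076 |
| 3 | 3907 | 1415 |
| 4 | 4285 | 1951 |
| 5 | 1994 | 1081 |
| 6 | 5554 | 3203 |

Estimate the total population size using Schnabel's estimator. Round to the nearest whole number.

Marked at large before each occasion: Mᵢ = Σⱼ<ᵢ (Cⱼ − Rⱼ) → M1=0, M2=4918, M3=9683, M4=12175, M5=14509, M6=15422
Σ MᵢCᵢ = 0·4918 + 4918·5841 + 9683·3907 + 12175·4285 + 14509·1994 + 15422·5554 = 0 + 28726038 + 37831481 + 52169875 + 28930946 + 85653788 = 233312128
Σ Rᵢ = 0 + 1076 + 1415 + 1951 + 1081 + 3203 = 8726
N̂ = 233312128 / 8726 ≈ 26737.6 → 26738

N ≈ 26,738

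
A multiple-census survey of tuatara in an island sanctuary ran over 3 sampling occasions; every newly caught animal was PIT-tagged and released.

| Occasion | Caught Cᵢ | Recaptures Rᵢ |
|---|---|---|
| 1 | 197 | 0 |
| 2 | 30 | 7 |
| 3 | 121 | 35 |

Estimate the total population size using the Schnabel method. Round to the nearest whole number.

N ≈ 775

Marked at large before each occasion: Mᵢ = Σⱼ<ᵢ (Cⱼ − Rⱼ) → M1=0, M2=197, M3=220
Σ MᵢCᵢ = 0·197 + 197·30 + 220·121 = 0 + 5910 + 26620 = 32530
Σ Rᵢ = 0 + 7 + 35 = 42
N̂ = 32530 / 42 ≈ 774.5 → 775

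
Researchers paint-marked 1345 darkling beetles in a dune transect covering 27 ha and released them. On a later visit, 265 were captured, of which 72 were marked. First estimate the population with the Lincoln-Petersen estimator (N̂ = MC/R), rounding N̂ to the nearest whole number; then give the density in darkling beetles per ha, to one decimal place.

N̂ = 1345·265/72 = 356425/72 ≈ 4950.3 → 4950
Density = N̂ / area = 4950 / 27 ≈ 183.33 → 183.3 per ha

density ≈ 183.3 darkling beetles per ha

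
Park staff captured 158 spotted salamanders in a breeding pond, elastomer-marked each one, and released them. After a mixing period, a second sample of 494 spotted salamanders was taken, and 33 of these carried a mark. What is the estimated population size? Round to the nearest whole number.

N ≈ 2365

If marked individuals mix randomly, R/C ≈ M/N, giving N ≈ M·C/R.
N = (158 × 494) / 33 = 78052 / 33 ≈ 2365.2 → 2365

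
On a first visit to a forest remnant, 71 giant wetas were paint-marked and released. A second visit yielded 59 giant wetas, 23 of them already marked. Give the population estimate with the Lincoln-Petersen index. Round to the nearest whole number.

N ≈ 182

N = (71 × 59) / 23 = 4189 / 23 ≈ 182.1 → 182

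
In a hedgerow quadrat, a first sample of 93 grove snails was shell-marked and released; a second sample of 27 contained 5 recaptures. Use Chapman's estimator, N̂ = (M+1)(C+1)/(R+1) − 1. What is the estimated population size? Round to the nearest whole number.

N ≈ 438

N̂ = (93+1)(27+1)/(5+1) − 1 = 94·28/6 − 1
= 2632/6 − 1 ≈ 438.7 − 1 ≈ 437.7 → 438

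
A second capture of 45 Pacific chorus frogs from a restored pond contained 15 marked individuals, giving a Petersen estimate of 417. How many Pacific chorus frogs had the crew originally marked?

From N = M·C/R: M = N·R / C = 417·15 / 45 = 6255 / 45 = 139.

M = 139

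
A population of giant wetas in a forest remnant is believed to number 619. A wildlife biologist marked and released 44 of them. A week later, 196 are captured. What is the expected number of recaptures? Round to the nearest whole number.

The marked fraction of the population is 44/619, so in a sample of 196 expect C·(M/N) marked.
E[R] = 44 × 196 / 619 = 8624 / 619 ≈ 13.9 → 14

expected recaptures ≈ 14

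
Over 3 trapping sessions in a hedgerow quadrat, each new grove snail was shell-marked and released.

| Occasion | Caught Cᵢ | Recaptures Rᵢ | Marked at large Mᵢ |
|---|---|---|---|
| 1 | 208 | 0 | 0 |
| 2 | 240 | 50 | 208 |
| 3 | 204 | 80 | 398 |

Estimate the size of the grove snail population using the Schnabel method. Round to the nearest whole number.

N ≈ 1009

Σ MᵢCᵢ = 0·208 + 208·240 + 398·204 = 0 + 49920 + 81192 = 131112
Σ Rᵢ = 0 + 50 + 80 = 130
N̂ = 131112 / 130 ≈ 1008.6 → 1009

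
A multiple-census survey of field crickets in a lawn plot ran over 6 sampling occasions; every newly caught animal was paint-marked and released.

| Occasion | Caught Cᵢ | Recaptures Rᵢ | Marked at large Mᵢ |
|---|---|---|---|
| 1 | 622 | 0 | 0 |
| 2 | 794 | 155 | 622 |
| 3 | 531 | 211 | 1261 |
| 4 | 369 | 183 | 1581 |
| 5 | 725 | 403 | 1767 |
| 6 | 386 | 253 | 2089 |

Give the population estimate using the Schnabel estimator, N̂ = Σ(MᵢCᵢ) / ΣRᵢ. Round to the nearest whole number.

N ≈ 3182

Σ MᵢCᵢ = 0·622 + 622·794 + 1261·531 + 1581·369 + 1767·725 + 2089·386 = 0 + 493868 + 669591 + 583389 + 1281075 + 806354 = 3834277
Σ Rᵢ = 0 + 155 + 211 + 183 + 403 + 253 = 1205
N̂ = 3834277 / 1205 ≈ 3182.0 → 3182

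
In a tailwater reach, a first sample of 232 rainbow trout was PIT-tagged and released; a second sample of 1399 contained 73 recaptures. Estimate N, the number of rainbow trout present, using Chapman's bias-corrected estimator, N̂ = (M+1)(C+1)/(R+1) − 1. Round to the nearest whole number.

N̂ = (232+1)(1399+1)/(73+1) − 1 = 233·1400/74 − 1
= 326200/74 − 1 ≈ 4408.1 − 1 ≈ 4407.1 → 4407

N ≈ 4407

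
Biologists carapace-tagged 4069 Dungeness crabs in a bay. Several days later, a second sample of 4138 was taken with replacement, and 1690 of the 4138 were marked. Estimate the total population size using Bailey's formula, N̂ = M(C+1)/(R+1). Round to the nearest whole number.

N̂ = 4069·(4138+1)/(1690+1) = 4069·4139/1691 = 16841591/1691 ≈ 9959.5 → 9960

N ≈ 9960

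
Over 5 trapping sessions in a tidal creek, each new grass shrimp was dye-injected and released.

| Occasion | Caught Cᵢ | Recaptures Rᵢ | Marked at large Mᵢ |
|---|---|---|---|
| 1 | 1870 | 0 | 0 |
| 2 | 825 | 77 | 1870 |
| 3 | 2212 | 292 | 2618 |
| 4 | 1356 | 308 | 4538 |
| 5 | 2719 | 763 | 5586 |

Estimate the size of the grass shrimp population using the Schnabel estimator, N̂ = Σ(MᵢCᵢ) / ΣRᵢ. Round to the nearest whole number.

N ≈ 19,914

Σ MᵢCᵢ = 0·1870 + 1870·825 + 2618·2212 + 4538·1356 + 5586·2719 = 0 + 1542750 + 5791016 + 6153528 + 15188334 = 28675628
Σ Rᵢ = 0 + 77 + 292 + 308 + 763 = 1440
N̂ = 28675628 / 1440 ≈ 19913.6 → 19914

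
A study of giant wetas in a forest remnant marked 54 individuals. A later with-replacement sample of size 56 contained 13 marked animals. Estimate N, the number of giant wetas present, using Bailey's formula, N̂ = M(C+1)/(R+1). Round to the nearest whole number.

N̂ = 54·(56+1)/(13+1) = 54·57/14 = 3078/14 ≈ 219.9 → 220

N ≈ 220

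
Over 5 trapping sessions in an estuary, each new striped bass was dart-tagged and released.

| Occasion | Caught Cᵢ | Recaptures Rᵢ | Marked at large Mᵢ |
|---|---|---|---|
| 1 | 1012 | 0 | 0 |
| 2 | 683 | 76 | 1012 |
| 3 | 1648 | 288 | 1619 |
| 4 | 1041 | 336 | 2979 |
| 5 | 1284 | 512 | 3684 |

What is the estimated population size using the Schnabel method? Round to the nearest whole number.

Σ MᵢCᵢ = 0·1012 + 1012·683 + 1619·1648 + 2979·1041 + 3684·1284 = 0 + 691196 + 2668112 + 3101139 + 4730256 = 11190703
Σ Rᵢ = 0 + 76 + 288 + 336 + 512 = 1212
N̂ = 11190703 / 1212 ≈ 9233.3 → 9233

N ≈ 9233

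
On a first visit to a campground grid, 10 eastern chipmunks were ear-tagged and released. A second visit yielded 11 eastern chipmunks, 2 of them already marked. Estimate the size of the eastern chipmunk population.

If marked individuals mix randomly, R/C ≈ M/N, giving N ≈ M·C/R.
N = (10 × 11) / 2 = 110 / 2 = 55

N = 55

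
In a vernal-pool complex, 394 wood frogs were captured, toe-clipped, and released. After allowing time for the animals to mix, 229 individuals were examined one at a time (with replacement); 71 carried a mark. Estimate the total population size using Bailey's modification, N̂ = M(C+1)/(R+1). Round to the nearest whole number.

N̂ = 394·(229+1)/(71+1) = 394·230/72 = 90620/72 ≈ 1258.6 → 1259

N ≈ 1259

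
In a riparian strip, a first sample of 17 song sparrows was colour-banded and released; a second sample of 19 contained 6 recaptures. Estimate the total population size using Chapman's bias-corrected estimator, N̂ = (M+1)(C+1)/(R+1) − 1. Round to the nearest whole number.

N ≈ 50

N̂ = (17+1)(19+1)/(6+1) − 1 = 18·20/7 − 1
= 360/7 − 1 ≈ 51.4 − 1 ≈ 50.4 → 50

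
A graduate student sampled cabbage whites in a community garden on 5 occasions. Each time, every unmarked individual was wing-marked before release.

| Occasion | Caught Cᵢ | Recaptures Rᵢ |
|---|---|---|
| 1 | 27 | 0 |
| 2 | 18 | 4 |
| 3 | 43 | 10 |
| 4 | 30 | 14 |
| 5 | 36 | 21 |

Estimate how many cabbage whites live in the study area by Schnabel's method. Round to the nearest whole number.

Marked at large before each occasion: Mᵢ = Σⱼ<ᵢ (Cⱼ − Rⱼ) → M1=0, M2=27, M3=41, M4=74, M5=90
Σ MᵢCᵢ = 0·27 + 27·18 + 41·43 + 74·30 + 90·36 = 0 + 486 + 1763 + 2220 + 3240 = 7709
Σ Rᵢ = 0 + 4 + 10 + 14 + 21 = 49
N̂ = 7709 / 49 ≈ 157.3 → 157

N ≈ 157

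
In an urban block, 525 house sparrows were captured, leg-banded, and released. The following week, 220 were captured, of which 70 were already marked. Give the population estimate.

N = (525 × 220) / 70 = 115500 / 70 = 1650

N = 1650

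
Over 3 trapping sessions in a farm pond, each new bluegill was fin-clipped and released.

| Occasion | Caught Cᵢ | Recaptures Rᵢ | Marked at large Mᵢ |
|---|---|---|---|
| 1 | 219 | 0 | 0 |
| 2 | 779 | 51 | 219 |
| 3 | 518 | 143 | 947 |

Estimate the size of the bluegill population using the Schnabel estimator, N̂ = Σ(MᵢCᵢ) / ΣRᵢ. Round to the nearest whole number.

N ≈ 3408

Σ MᵢCᵢ = 0·219 + 219·779 + 947·518 = 0 + 170601 + 490546 = 661147
Σ Rᵢ = 0 + 51 + 143 = 194
N̂ = 661147 / 194 ≈ 3408.0 → 3408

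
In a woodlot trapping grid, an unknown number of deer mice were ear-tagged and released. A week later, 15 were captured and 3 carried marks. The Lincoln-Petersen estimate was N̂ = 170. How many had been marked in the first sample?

From N = M·C/R: M = N·R / C = 170·3 / 15 = 510 / 15 = 34.

M = 34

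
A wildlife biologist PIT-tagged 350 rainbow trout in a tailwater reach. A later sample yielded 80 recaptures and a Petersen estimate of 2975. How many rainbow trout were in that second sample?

From N = M·C/R: C = N·R / M = 2975·80 / 350 = 238000 / 350 = 680.

C = 680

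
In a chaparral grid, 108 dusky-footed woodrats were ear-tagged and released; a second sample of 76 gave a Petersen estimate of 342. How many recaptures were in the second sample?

From N = M·C/R: R = M·C / N = 108·76 / 342 = 8208 / 342 = 24.

R = 24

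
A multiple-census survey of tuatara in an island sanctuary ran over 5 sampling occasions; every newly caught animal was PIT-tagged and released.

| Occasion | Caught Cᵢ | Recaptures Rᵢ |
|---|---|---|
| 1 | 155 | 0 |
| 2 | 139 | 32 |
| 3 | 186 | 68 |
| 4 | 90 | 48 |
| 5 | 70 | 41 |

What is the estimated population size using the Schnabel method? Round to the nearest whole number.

N ≈ 709

Marked at large before each occasion: Mᵢ = Σⱼ<ᵢ (Cⱼ − Rⱼ) → M1=0, M2=155, M3=262, M4=380, M5=422
Σ MᵢCᵢ = 0·155 + 155·139 + 262·186 + 380·90 + 422·70 = 0 + 21545 + 48732 + 34200 + 29540 = 134017
Σ Rᵢ = 0 + 32 + 68 + 48 + 41 = 189
N̂ = 134017 / 189 ≈ 709.1 → 709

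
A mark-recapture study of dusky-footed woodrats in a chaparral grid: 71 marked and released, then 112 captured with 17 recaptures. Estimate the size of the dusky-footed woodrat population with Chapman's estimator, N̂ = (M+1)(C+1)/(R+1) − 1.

N̂ = (71+1)(112+1)/(17+1) − 1 = 72·113/18 − 1
= 8136/18 − 1 = 452 − 1 = 451

N = 451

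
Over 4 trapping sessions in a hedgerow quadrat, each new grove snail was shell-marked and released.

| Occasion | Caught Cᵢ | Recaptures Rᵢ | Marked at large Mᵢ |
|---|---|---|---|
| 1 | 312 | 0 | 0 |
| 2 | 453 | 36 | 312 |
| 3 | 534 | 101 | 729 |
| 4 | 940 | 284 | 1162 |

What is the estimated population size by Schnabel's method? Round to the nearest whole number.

N ≈ 3855

Σ MᵢCᵢ = 0·312 + 312·453 + 729·534 + 1162·940 = 0 + 141336 + 389286 + 1092280 = 1622902
Σ Rᵢ = 0 + 36 + 101 + 284 = 421
N̂ = 1622902 / 421 ≈ 3854.9 → 3855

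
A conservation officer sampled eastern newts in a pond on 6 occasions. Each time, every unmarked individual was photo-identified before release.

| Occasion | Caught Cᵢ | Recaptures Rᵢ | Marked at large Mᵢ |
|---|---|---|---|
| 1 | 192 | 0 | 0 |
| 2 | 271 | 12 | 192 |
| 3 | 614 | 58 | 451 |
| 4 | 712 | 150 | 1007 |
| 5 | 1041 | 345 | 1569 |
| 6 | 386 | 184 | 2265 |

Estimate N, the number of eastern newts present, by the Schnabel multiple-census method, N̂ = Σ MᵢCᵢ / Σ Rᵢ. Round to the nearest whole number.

N ≈ 4744

Σ MᵢCᵢ = 0·192 + 192·271 + 451·614 + 1007·712 + 1569·1041 + 2265·386 = 0 + 52032 + 276914 + 716984 + 1633329 + 874290 = 3553549
Σ Rᵢ = 0 + 12 + 58 + 150 + 345 + 184 = 749
N̂ = 3553549 / 749 ≈ 4744.4 → 4744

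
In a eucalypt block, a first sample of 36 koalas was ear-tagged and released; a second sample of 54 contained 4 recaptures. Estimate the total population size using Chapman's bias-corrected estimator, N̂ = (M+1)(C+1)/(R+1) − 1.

N̂ = (36+1)(54+1)/(4+1) − 1 = 37·55/5 − 1
= 2035/5 − 1 = 407 − 1 = 406

N = 406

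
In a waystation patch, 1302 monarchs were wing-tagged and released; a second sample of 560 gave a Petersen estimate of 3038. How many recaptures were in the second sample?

R = 240

From N = M·C/R: R = M·C / N = 1302·560 / 3038 = 729120 / 3038 = 240.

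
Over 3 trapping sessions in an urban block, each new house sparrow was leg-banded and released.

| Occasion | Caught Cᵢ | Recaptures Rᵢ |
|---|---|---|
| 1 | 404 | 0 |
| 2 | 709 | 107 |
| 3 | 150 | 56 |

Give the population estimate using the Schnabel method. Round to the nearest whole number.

N ≈ 2683

Marked at large before each occasion: Mᵢ = Σⱼ<ᵢ (Cⱼ − Rⱼ) → M1=0, M2=404, M3=1006
Σ MᵢCᵢ = 0·404 + 404·709 + 1006·150 = 0 + 286436 + 150900 = 437336
Σ Rᵢ = 0 + 107 + 56 = 163
N̂ = 437336 / 163 ≈ 2683.0 → 2683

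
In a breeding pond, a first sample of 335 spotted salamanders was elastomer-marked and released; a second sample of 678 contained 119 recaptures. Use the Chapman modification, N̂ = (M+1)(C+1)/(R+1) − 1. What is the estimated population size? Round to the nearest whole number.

N̂ = (335+1)(678+1)/(119+1) − 1 = 336·679/120 − 1
= 228144/120 − 1 ≈ 1901.2 − 1 ≈ 1900.2 → 1900

N ≈ 1900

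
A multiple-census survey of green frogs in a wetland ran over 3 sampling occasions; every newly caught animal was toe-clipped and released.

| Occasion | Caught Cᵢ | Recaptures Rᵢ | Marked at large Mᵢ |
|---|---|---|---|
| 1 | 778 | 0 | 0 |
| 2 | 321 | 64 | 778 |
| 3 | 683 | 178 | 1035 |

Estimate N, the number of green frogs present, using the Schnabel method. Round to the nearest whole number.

Σ MᵢCᵢ = 0·778 + 778·321 + 1035·683 = 0 + 249738 + 706905 = 956643
Σ Rᵢ = 0 + 64 + 178 = 242
N̂ = 956643 / 242 ≈ 3953.1 → 3953

N ≈ 3953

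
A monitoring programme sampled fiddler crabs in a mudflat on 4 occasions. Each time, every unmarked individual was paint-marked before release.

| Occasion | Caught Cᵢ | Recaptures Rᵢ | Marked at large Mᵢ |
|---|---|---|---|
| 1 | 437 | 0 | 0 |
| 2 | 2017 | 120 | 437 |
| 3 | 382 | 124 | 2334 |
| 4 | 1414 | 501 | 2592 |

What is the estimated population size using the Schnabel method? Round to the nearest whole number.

N ≈ 7299

Σ MᵢCᵢ = 0·437 + 437·2017 + 2334·382 + 2592·1414 = 0 + 881429 + 891588 + 3665088 = 5438105
Σ Rᵢ = 0 + 120 + 124 + 501 = 745
N̂ = 5438105 / 745 ≈ 7299.47 → 7299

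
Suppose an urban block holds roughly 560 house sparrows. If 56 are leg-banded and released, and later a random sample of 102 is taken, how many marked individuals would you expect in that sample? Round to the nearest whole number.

expected recaptures ≈ 10

Expected recaptures E[R] = M·C / N.
E[R] = 56 × 102 / 560 = 5712 / 560 ≈ 10.2 → 10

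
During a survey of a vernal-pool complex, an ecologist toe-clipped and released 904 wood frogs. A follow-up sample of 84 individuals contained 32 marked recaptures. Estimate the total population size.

Lincoln-Petersen assumes M/N = R/C, so N = M·C / R.
N = (904 × 84) / 32 = 75936 / 32 = 2373

N = 2373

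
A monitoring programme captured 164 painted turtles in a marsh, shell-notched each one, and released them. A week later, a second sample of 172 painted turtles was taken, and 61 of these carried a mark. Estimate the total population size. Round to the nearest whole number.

N ≈ 462

The marked fraction in the recapture sample should equal the marked fraction in the population: 61/172 = 164/N.
N = (164 × 172) / 61 = 28208 / 61 ≈ 462.4 → 462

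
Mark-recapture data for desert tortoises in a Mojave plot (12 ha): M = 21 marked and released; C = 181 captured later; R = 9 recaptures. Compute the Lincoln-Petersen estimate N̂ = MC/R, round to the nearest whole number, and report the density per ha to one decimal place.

density ≈ 35.2 desert tortoises per ha

N̂ = 21·181/9 = 3801/9 ≈ 422.3 → 422
Density = N̂ / area = 422 / 12 ≈ 35.17 → 35.2 per ha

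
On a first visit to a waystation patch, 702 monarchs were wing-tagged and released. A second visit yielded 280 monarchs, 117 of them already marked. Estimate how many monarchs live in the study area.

Lincoln-Petersen assumes M/N = R/C, so N = M·C / R.
N = (702 × 280) / 117 = 196560 / 117 = 1680

N = 1680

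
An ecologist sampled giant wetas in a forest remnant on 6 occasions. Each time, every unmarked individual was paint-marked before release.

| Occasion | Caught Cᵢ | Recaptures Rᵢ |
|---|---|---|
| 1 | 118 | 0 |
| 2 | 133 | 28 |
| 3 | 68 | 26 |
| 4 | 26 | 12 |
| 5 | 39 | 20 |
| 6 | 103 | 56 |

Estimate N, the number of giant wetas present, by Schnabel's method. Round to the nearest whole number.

Marked at large before each occasion: Mᵢ = Σⱼ<ᵢ (Cⱼ − Rⱼ) → M1=0, M2=118, M3=223, M4=265, M5=279, M6=298
Σ MᵢCᵢ = 0·118 + 118·133 + 223·68 + 265·26 + 279·39 + 298·103 = 0 + 15694 + 15164 + 6890 + 10881 + 30694 = 79323
Σ Rᵢ = 0 + 28 + 26 + 12 + 20 + 56 = 142
N̂ = 79323 / 142 ≈ 558.6 → 559

N ≈ 559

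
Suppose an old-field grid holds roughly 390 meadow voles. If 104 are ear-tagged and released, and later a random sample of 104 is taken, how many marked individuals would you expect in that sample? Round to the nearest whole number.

Expected recaptures E[R] = M·C / N.
E[R] = 104 × 104 / 390 = 10816 / 390 ≈ 27.7 → 28

expected recaptures ≈ 28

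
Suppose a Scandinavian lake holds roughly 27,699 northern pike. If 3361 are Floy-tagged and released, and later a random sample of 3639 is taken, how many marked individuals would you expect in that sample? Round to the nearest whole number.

The marked fraction of the population is 3361/27699, so in a sample of 3639 expect C·(M/N) marked.
E[R] = 3361 × 3639 / 27699 = 12230679 / 27699 ≈ 441.6 → 442

expected recaptures ≈ 442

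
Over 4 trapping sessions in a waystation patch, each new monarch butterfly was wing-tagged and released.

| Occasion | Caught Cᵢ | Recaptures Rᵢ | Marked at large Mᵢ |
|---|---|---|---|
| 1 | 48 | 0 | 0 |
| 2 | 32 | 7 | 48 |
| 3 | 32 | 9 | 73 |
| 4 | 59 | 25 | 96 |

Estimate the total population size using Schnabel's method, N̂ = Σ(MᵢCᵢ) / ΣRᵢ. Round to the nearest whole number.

Σ MᵢCᵢ = 0·48 + 48·32 + 73·32 + 96·59 = 0 + 1536 + 2336 + 5664 = 9536
Σ Rᵢ = 0 + 7 + 9 + 25 = 41
N̂ = 9536 / 41 ≈ 232.6 → 233

N ≈ 233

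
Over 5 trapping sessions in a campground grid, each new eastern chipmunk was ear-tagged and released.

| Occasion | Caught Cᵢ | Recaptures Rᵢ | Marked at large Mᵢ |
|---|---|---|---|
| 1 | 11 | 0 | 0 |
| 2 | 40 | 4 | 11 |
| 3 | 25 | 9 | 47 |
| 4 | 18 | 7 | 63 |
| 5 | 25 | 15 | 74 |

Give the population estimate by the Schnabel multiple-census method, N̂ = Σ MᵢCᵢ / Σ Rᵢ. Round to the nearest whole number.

Σ MᵢCᵢ = 0·11 + 11·40 + 47·25 + 63·18 + 74·25 = 0 + 440 + 1175 + 1134 + 1850 = 4599
Σ Rᵢ = 0 + 4 + 9 + 7 + 15 = 35
N̂ = 4599 / 35 ≈ 131.4 → 131

N ≈ 131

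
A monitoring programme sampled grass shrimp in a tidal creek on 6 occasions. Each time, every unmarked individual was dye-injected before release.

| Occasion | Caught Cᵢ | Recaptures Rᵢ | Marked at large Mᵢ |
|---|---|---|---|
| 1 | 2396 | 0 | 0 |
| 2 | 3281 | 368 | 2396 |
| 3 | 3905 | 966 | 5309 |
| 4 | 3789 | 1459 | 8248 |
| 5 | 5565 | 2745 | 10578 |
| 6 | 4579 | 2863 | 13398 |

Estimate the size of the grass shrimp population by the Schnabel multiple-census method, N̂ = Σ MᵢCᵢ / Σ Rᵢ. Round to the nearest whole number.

N ≈ 21,433

Σ MᵢCᵢ = 0·2396 + 2396·3281 + 5309·3905 + 8248·3789 + 10578·5565 + 13398·4579 = 0 + 7861276 + 20731645 + 31251672 + 58866570 + 61349442 = 180060605
Σ Rᵢ = 0 + 368 + 966 + 1459 + 2745 + 2863 = 8401
N̂ = 180060605 / 8401 ≈ 21433.2 → 21433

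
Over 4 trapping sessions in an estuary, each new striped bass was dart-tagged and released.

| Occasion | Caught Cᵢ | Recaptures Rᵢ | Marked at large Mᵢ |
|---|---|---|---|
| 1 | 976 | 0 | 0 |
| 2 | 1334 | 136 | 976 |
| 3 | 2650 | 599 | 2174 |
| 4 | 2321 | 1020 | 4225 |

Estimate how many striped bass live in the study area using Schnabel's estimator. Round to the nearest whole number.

N ≈ 9612

Σ MᵢCᵢ = 0·976 + 976·1334 + 2174·2650 + 4225·2321 = 0 + 1301984 + 5761100 + 9806225 = 16869309
Σ Rᵢ = 0 + 136 + 599 + 1020 = 1755
N̂ = 16869309 / 1755 ≈ 9612.1 → 9612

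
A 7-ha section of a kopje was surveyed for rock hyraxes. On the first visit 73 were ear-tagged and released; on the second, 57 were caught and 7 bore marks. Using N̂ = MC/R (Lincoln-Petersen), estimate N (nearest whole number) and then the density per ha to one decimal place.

density ≈ 84.9 rock hyraxes per ha

N̂ = 73·57/7 = 4161/7 ≈ 594.4 → 594
Density = N̂ / area = 594 / 7 ≈ 84.86 → 84.9 per ha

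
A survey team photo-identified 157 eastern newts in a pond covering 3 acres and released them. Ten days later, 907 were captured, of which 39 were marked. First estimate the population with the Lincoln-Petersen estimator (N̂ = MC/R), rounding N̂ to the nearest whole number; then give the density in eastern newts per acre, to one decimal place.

N̂ = 157·907/39 = 142399/39 ≈ 3651.3 → 3651
Density = N̂ / area = 3651 / 3 = 1217.0 per acre

density ≈ 1217.0 eastern newts per acre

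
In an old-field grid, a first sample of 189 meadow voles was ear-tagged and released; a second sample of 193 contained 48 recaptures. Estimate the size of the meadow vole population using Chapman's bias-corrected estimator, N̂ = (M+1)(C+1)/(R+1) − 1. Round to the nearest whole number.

N̂ = (189+1)(193+1)/(48+1) − 1 = 190·194/49 − 1
= 36860/49 − 1 ≈ 752.2 − 1 ≈ 751.2 → 751

N ≈ 751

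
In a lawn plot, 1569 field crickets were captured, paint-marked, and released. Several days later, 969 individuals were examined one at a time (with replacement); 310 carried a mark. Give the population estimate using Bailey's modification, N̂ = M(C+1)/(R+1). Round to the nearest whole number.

N̂ = 1569·(969+1)/(310+1) = 1569·970/311 = 1521930/311 ≈ 4893.7 → 4894

N ≈ 4894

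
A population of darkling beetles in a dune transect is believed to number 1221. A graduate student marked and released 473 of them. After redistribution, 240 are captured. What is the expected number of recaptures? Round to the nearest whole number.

The marked fraction of the population is 473/1221, so in a sample of 240 expect C·(M/N) marked.
E[R] = 473 × 240 / 1221 = 113520 / 1221 ≈ 93.0 → 93

expected recaptures ≈ 93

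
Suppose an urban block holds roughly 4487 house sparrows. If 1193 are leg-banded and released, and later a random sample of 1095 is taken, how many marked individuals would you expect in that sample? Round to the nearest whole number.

Expected recaptures E[R] = M·C / N.
E[R] = 1193 × 1095 / 4487 = 1306335 / 4487 ≈ 291.1 → 291

expected recaptures ≈ 291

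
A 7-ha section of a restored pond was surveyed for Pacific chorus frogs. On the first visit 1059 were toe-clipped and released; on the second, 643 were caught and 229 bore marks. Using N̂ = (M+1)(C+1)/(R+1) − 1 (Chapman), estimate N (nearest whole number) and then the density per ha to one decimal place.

density ≈ 423.9 Pacific chorus frogs per ha

N̂ = 1060·644/230 − 1 = 682640/230 − 1 = 2967
Density = N̂ / area = 2967 / 7 ≈ 423.86 → 423.9 per ha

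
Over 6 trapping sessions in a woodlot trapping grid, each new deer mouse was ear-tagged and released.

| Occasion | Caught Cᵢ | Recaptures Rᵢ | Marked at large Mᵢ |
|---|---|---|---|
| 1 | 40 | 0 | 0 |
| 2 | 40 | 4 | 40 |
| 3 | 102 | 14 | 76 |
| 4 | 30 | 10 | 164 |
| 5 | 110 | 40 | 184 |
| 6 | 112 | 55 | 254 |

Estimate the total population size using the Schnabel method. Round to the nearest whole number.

N ≈ 512

Σ MᵢCᵢ = 0·40 + 40·40 + 76·102 + 164·30 + 184·110 + 254·112 = 0 + 1600 + 7752 + 4920 + 20240 + 28448 = 62960
Σ Rᵢ = 0 + 4 + 14 + 10 + 40 + 55 = 123
N̂ = 62960 / 123 ≈ 511.9 → 512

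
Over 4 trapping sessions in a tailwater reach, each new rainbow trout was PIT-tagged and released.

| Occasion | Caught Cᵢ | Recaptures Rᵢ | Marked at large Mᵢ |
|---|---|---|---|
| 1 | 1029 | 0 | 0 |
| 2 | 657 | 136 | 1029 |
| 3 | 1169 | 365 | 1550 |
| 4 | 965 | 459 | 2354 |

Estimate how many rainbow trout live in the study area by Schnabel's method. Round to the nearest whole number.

Σ MᵢCᵢ = 0·1029 + 1029·657 + 1550·1169 + 2354·965 = 0 + 676053 + 1811950 + 2271610 = 4759613
Σ Rᵢ = 0 + 136 + 365 + 459 = 960
N̂ = 4759613 / 960 ≈ 4957.9 → 4958

N ≈ 4958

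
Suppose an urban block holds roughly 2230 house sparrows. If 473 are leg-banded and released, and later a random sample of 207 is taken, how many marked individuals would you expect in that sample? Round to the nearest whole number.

The marked fraction of the population is 473/2230, so in a sample of 207 expect C·(M/N) marked.
E[R] = 473 × 207 / 2230 = 97911 / 2230 ≈ 43.9 → 44

expected recaptures ≈ 44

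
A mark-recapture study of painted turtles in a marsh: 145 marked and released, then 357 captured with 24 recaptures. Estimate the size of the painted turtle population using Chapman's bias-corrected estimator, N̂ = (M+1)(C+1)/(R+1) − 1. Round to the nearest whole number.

N̂ = (145+1)(357+1)/(24+1) − 1 = 146·358/25 − 1
= 52268/25 − 1 ≈ 2090.7 − 1 ≈ 2089.7 → 2090

N ≈ 2090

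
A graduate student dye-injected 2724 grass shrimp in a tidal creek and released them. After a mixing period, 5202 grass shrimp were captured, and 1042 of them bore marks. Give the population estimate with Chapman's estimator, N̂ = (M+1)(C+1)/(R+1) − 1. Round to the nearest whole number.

N̂ = (2724+1)(5202+1)/(1042+1) − 1 = 2725·5203/1043 − 1
= 14178175/1043 − 1 ≈ 13593.6 − 1 ≈ 13592.6 → 13593

N ≈ 13,593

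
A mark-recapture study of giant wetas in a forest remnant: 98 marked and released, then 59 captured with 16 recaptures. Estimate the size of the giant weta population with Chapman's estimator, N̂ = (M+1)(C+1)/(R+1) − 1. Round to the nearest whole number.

N ≈ 348

N̂ = (98+1)(59+1)/(16+1) − 1 = 99·60/17 − 1
= 5940/17 − 1 ≈ 349.4 − 1 ≈ 348.4 → 348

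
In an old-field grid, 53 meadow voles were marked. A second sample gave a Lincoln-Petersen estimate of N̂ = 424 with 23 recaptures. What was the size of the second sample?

C = 184

From N = M·C/R: C = N·R / M = 424·23 / 53 = 9752 / 53 = 184.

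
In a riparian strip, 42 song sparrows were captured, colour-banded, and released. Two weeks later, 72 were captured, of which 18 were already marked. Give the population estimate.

Lincoln-Petersen assumes M/N = R/C, so N = M·C / R.
N = (42 × 72) / 18 = 3024 / 18 = 168

N = 168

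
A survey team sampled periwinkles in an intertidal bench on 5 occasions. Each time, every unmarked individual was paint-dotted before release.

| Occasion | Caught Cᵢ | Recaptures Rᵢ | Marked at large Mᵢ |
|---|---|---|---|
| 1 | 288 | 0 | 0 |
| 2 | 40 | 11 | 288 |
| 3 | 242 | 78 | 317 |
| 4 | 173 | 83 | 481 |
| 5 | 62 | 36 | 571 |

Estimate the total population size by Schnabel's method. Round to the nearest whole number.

Σ MᵢCᵢ = 0·288 + 288·40 + 317·242 + 481·173 + 571·62 = 0 + 11520 + 76714 + 83213 + 35402 = 206849
Σ Rᵢ = 0 + 11 + 78 + 83 + 36 = 208
N̂ = 206849 / 208 ≈ 994.47 → 994

N ≈ 994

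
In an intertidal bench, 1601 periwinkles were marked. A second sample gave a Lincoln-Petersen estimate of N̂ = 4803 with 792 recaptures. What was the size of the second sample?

From N = M·C/R: C = N·R / M = 4803·792 / 1601 = 3803976 / 1601 = 2376.

C = 2376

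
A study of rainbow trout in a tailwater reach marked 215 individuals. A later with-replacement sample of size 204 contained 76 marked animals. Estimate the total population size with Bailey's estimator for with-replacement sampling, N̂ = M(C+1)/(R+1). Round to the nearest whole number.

N̂ = 215·(204+1)/(76+1) = 215·205/77 = 44075/77 ≈ 572.4 → 572

N ≈ 572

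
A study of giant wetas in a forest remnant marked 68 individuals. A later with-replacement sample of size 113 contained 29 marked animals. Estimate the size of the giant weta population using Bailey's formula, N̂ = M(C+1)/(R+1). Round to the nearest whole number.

N̂ = 68·(113+1)/(29+1) = 68·114/30 = 7752/30 ≈ 258.4 → 258

N ≈ 258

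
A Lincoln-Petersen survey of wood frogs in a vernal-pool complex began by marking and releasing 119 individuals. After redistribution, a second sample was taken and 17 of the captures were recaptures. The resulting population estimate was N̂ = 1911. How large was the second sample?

From N = M·C/R: C = N·R / M = 1911·17 / 119 = 32487 / 119 = 273.

C = 273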